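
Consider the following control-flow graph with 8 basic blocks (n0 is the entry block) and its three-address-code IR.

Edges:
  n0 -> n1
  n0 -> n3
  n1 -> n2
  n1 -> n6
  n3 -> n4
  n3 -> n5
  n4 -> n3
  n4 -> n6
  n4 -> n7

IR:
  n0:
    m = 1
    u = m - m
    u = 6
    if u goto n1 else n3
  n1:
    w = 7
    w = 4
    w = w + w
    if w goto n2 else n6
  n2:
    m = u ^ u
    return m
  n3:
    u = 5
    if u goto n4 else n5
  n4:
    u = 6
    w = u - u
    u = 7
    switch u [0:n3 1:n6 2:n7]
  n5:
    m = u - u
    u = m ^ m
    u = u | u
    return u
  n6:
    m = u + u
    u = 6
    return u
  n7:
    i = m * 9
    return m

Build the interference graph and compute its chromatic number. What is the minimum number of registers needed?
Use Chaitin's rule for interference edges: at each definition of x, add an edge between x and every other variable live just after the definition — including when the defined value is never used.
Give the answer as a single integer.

Per-block:
  n0 def {m,u} use ∅
  n1 def {w} use ∅
  n2 def {m} use {u}
  n3 def {u} use ∅
  n4 def {u,w} use ∅
  n5 def {m,u} use {u}
  n6 def {m,u} use {u}
  n7 def {i} use {m}

Liveness:
  live n0: ∅→{m,u}
  live n1: {u}→{u}
  live n2: {u}→∅
  live n3: {m}→{m,u}
  live n4: {m}→{m,u}
  live n5: {u}→∅
  live n6: {u}→∅
  live n7: {m}→∅

Interfere edges:
  i: {m}
  m: {i,u,w}
  u: {m,w}
  w: {m,u}

Registers:
  clique {m,u,w} ⇒ need ≥ 3
  3-colouring: r0={m}  r1={i,u}  r2={w}
  χ = 3

Answer: 3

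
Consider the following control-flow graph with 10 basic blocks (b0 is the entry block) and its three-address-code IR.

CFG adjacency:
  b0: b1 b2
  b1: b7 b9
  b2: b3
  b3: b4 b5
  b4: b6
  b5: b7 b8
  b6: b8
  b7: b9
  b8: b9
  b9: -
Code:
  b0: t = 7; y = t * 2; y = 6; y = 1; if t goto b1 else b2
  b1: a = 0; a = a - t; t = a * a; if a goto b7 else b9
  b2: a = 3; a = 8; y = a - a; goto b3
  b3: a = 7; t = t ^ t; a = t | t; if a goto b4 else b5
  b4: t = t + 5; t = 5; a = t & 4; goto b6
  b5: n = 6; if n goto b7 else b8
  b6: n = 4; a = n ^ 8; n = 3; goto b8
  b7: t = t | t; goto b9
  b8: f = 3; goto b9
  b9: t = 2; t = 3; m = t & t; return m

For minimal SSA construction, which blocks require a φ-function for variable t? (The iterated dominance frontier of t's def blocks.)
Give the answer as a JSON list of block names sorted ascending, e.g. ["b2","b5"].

Answer: ["b7", "b8", "b9"]

Analysis:
idom tree: b1←b0 b2←b0 b3←b2 b4←b3 b5←b3 b6←b4 b7←b0 b8←b3 b9←b0
Join-block Dom:
  b7: preds {b1,b5}: {b0,b1} ∩ {b0,b2,b3,b5} = {b0}; idom=b0
  b8: preds {b5,b6}: {b0,b2,b3,b5} ∩ {b0,b2,b3,b4,b6} = {b0,b2,b3}; idom=b3
  b9: preds {b1,b7,b8}: {b0,b1} ∩ {b0,b7} ∩ {b0,b2,b3,b8} = {b0}; idom=b0

DF derivation:
  join b7 pred b1: b1 stop@b0
  join b7 pred b5: b5→b3→b2 stop@b0
  join b8 pred b5: b5 stop@b3
  join b8 pred b6: b6→b4 stop@b3
  join b9 pred b1: b1 stop@b0
  join b9 pred b7: b7 stop@b0
  join b9 pred b8: b8→b3→b2 stop@b0
  b0: DF=∅
  b1: DF={b7,b9}
  b2: DF={b7,b9}
  b3: DF={b7,b9}
  b4: DF={b8}
  b5: DF={b7,b8}
  b6: DF={b8}
  b7: DF={b9}
  b8: DF={b9}
  b9: DF=∅

φ for t: defs {b0,b1,b3,b4,b7,b9}
  DF⁺ = {b7,b8,b9}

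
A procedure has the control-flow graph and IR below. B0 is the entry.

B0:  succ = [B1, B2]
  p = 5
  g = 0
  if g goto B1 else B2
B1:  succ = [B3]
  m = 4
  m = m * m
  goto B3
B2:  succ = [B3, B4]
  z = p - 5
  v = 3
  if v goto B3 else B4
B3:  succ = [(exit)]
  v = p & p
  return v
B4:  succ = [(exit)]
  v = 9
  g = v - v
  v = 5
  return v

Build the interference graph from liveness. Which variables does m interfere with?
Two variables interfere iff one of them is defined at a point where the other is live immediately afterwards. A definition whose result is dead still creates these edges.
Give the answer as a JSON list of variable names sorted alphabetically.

Answer: ["p"]

Derivation:
Per-block:
  B0 def {g,p} use ∅
  B1 def {m} use ∅
  B2 def {v,z} use {p}
  B3 def {v} use {p}
  B4 def {g,v} use ∅

Liveness:
  B0 li=∅ lo={p}
  B1 li={p} lo={p}
  B2 li={p} lo={p}
  B3 li={p} lo=∅
  B4 li=∅ lo=∅

Interfere edges:
  g: {p}
  m: {p}
  p: {g,m,v,z}
  v: {p}
  z: {p}

N(m) = ["p"]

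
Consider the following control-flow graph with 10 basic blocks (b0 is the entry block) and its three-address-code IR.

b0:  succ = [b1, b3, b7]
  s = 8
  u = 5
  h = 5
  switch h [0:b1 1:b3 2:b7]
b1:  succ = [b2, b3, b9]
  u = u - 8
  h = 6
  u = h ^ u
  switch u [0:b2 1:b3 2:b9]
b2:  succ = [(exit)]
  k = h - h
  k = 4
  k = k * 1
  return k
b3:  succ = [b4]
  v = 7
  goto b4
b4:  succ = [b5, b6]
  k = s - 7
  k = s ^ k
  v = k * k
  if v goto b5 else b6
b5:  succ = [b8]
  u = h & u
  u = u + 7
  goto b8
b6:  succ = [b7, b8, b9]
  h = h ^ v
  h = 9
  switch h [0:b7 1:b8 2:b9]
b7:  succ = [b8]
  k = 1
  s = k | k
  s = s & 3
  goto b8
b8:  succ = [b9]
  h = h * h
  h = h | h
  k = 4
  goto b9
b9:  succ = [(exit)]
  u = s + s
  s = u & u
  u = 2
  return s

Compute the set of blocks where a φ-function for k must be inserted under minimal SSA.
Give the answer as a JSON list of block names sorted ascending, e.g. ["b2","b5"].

idom tree: b1←b0 b2←b1 b3←b0 b4←b3 b5←b4 b6←b4 b7←b0 b8←b0 b9←b0
Dom at joins:
  b3: preds {b0,b1}: {b0} ∩ {b0,b1} = {b0}; idom=b0
  b7: preds {b0,b6}: {b0} ∩ {b0,b3,b4,b6} = {b0}; idom=b0
  b8: preds {b5,b6,b7}: {b0,b3,b4,b5} ∩ {b0,b3,b4,b6} ∩ {b0,b7} = {b0}; idom=b0
  b9: preds {b1,b6,b8}: {b0,b1} ∩ {b0,b3,b4,b6} ∩ {b0,b8} = {b0}; idom=b0

Frontier:
  join b3 pred b0: · stop@b0
  join b3 pred b1: b1 stop@b0
  join b7 pred b0: · stop@b0
  join b7 pred b6: b6→b4→b3 stop@b0
  join b8 pred b5: b5→b4→b3 stop@b0
  join b8 pred b6: b6→b4→b3 stop@b0
  join b8 pred b7: b7 stop@b0
  join b9 pred b1: b1 stop@b0
  join b9 pred b6: b6→b4→b3 stop@b0
  join b9 pred b8: b8 stop@b0
  DF(b0)=∅
  DF(b1)={b3,b9}
  DF(b2)=∅
  DF(b3)={b7,b8,b9}
  DF(b4)={b7,b8,b9}
  DF(b5)={b8}
  DF(b6)={b7,b8,b9}
  DF(b7)={b8}
  DF(b8)={b9}
  DF(b9)=∅

φ for k: defs {b2,b4,b7,b8}
  DF⁺ = {b7,b8,b9}

Answer: ["b7", "b8", "b9"]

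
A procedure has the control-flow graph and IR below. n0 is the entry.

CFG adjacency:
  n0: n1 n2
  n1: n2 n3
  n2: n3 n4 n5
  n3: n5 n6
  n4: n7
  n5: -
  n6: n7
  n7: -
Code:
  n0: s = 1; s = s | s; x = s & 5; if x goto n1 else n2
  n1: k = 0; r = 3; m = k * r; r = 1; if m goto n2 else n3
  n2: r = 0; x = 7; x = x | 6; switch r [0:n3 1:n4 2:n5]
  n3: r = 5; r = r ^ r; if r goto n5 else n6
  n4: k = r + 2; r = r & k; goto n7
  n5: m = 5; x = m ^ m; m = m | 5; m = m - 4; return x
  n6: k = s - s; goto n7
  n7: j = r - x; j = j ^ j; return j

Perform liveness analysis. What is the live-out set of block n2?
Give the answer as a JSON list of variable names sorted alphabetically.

Answer: ["r", "s", "x"]

Derivation:
Block summaries:
  n0: def={s,x} ue=∅
  n1: def={k,m,r} ue=∅
  n2: def={r,x} ue=∅
  n3: def={r} ue=∅
  n4: def={k,r} ue={r}
  n5: def={m,x} ue=∅
  n6: def={k} ue={s}
  n7: def={j} ue={r,x}

Live sets:
  live n0: ∅→{s,x}
  live n1: {s,x}→{s,x}
  live n2: {s}→{r,s,x}
  live n3: {s,x}→{r,s,x}
  live n4: {r,x}→{r,x}
  live n5: ∅→∅
  live n6: {r,s,x}→{r,x}
  live n7: {r,x}→∅

live-out(n2) = ["r", "s", "x"]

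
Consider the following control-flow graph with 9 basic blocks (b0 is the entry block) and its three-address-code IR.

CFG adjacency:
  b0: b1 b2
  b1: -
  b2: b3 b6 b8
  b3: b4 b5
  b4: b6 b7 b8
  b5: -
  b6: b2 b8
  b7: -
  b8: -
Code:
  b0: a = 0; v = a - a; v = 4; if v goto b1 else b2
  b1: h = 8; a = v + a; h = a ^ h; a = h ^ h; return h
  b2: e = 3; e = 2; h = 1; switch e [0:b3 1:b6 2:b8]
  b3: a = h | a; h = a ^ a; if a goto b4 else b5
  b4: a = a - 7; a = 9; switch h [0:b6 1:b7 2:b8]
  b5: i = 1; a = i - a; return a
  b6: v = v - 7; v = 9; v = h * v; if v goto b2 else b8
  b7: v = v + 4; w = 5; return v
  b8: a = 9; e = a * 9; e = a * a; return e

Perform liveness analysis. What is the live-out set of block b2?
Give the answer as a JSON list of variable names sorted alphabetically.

Answer: ["a", "h", "v"]

Working:
def/use:
  b0 def {a,v} use ∅
  b1 def {a,h} use {a,v}
  b2 def {e,h} use ∅
  b3 def {a,h} use {a,h}
  b4 def {a} use {a,h}
  b5 def {a,i} use {a}
  b6 def {v} use {h,v}
  b7 def {v,w} use {v}
  b8 def {a,e} use ∅

Backward fixpoint:
  b0 li=∅ lo={a,v}
  b1 li={a,v} lo=∅
  b2 li={a,v} lo={a,h,v}
  b3 li={a,h,v} lo={a,h,v}
  b4 li={a,h,v} lo={a,h,v}
  b5 li={a} lo=∅
  b6 li={a,h,v} lo={a,v}
  b7 li={v} lo=∅
  b8 li=∅ lo=∅

live-out(b2) = ["a", "h", "v"]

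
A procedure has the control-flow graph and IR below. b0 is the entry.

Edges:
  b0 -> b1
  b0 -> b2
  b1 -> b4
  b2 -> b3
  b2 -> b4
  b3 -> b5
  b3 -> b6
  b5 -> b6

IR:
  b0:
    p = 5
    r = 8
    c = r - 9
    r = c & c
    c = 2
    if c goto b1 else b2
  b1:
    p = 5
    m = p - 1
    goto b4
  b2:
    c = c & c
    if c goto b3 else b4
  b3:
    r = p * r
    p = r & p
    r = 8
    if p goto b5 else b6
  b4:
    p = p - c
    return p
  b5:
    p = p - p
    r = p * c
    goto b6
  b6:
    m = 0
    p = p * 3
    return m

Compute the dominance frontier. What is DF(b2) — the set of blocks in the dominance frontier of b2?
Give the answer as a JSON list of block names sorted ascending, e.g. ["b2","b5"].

Answer: ["b4"]

Working:
idom tree: b1←b0 b2←b0 b3←b2 b4←b0 b5←b3 b6←b3
Join-block Dom:
  b4: preds {b1,b2}: {b0,b1} ∩ {b0,b2} = {b0}; idom=b0
  b6: preds {b3,b5}: {b0,b2,b3} ∩ {b0,b2,b3,b5} = {b0,b2,b3}; idom=b3

DF walk-up:
  join b4 pred b1: b1 stop@b0
  join b4 pred b2: b2 stop@b0
  join b6 pred b3: · stop@b3
  join b6 pred b5: b5 stop@b3
  b0: DF=∅
  b1: DF={b4}
  b2: DF={b4}
  b3: DF=∅
  b4: DF=∅
  b5: DF={b6}
  b6: DF=∅

DF(b2) = ["b4"]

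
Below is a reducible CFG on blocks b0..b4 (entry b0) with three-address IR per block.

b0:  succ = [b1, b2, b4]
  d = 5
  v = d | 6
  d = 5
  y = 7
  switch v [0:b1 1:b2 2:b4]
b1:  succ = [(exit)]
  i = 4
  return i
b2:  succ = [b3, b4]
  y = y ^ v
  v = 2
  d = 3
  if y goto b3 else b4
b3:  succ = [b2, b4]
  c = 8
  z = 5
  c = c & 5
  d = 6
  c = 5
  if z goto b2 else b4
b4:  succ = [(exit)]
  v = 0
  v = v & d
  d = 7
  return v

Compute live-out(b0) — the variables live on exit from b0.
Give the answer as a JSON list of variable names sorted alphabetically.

Per-block:
  b0: def={d,v,y} ue=∅
  b1: def={i} ue=∅
  b2: def={d,v,y} ue={v,y}
  b3: def={c,d,z} ue=∅
  b4: def={d,v} ue={d}

Live sets:
  live b0: ∅→{d,v,y}
  live b1: ∅→∅
  live b2: {v,y}→{d,v,y}
  live b3: {v,y}→{d,v,y}
  live b4: {d}→∅

live-out(b0) = ["d", "v", "y"]

Answer: ["d", "v", "y"]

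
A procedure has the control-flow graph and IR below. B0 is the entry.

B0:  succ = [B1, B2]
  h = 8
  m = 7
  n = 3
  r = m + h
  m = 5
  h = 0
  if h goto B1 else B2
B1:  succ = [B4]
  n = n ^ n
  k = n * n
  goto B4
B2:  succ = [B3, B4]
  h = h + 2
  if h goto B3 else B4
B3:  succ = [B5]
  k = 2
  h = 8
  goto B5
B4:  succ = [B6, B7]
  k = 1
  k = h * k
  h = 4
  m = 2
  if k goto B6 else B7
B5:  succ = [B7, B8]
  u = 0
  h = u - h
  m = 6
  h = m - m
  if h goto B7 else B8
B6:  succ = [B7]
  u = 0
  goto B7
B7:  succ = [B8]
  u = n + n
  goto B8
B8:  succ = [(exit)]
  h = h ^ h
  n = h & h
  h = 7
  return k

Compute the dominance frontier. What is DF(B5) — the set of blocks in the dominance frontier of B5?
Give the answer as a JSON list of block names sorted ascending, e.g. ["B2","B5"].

Answer: ["B7", "B8"]

Working:
idom tree: B1←B0 B2←B0 B3←B2 B4←B0 B5←B3 B6←B4 B7←B0 B8←B0
Dom at joins:
  B4: preds {B1,B2}: {B0,B1} ∩ {B0,B2} = {B0}; idom=B0
  B7: preds {B4,B5,B6}: {B0,B4} ∩ {B0,B2,B3,B5} ∩ {B0,B4,B6} = {B0}; idom=B0
  B8: preds {B5,B7}: {B0,B2,B3,B5} ∩ {B0,B7} = {B0}; idom=B0

DF walk-up:
  join B4 pred B1: B1 stop@B0
  join B4 pred B2: B2 stop@B0
  join B7 pred B4: B4 stop@B0
  join B7 pred B5: B5→B3→B2 stop@B0
  join B7 pred B6: B6→B4 stop@B0
  join B8 pred B5: B5→B3→B2 stop@B0
  join B8 pred B7: B7 stop@B0
  B0: DF=∅
  B1: DF={B4}
  B2: DF={B4,B7,B8}
  B3: DF={B7,B8}
  B4: DF={B7}
  B5: DF={B7,B8}
  B6: DF={B7}
  B7: DF={B8}
  B8: DF=∅

DF(B5) = ["B7", "B8"]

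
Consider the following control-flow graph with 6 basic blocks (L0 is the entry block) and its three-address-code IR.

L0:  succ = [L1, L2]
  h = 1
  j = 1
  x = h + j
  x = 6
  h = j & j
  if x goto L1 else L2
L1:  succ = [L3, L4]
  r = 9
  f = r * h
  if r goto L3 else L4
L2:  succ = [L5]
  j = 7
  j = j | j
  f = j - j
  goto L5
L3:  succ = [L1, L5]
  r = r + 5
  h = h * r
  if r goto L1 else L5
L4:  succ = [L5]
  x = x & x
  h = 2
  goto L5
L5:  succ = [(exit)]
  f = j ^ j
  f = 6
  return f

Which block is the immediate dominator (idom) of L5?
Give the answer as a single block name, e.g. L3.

Answer: L0

Working:
idom tree: L1←L0 L2←L0 L3←L1 L4←L1 L5←L0
Join-block Dom:
  L1: preds {L0,L3}: {L0} ∩ {L0,L1,L3} = {L0}; idom=L0
  L5: preds {L2,L3,L4}: {L0,L2} ∩ {L0,L1,L3} ∩ {L0,L1,L4} = {L0}; idom=L0

idom(L5) = L0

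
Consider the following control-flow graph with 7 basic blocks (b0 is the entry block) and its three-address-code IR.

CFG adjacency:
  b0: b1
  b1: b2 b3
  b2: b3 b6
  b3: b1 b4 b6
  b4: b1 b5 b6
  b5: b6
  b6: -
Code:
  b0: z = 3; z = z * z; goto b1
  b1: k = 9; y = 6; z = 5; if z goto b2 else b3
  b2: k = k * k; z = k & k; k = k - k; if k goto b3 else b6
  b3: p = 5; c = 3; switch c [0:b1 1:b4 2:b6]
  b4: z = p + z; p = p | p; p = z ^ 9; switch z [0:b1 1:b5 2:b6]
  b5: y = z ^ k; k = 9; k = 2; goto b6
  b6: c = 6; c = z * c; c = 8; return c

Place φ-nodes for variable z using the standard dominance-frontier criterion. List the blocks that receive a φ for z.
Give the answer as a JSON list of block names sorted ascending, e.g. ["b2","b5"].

Answer: ["b1", "b3", "b6"]

Derivation:
idom tree: b1←b0 b2←b1 b3←b1 b4←b3 b5←b4 b6←b1
Join-block Dom:
  b1: preds {b0,b3,b4}: {b0} ∩ {b0,b1,b3} ∩ {b0,b1,b3,b4} = {b0}; idom=b0
  b3: preds {b1,b2}: {b0,b1} ∩ {b0,b1,b2} = {b0,b1}; idom=b1
  b6: preds {b2,b3,b4,b5}: {b0,b1,b2} ∩ {b0,b1,b3} ∩ {b0,b1,b3,b4} ∩ {b0,b1,b3,b4,b5} = {b0,b1}; idom=b1

DF walk-up:
  join b1 pred b0: · stop@b0
  join b1 pred b3: b3→b1 stop@b0
  join b1 pred b4: b4→b3→b1 stop@b0
  join b3 pred b1: · stop@b1
  join b3 pred b2: b2 stop@b1
  join b6 pred b2: b2 stop@b1
  join b6 pred b3: b3 stop@b1
  join b6 pred b4: b4→b3 stop@b1
  join b6 pred b5: b5→b4→b3 stop@b1
  b0 → ∅
  b1 → {b1}
  b2 → {b3,b6}
  b3 → {b1,b6}
  b4 → {b1,b6}
  b5 → {b6}
  b6 → ∅

φ for z: defs {b0,b1,b2,b4}
  DF⁺ = {b1,b3,b6}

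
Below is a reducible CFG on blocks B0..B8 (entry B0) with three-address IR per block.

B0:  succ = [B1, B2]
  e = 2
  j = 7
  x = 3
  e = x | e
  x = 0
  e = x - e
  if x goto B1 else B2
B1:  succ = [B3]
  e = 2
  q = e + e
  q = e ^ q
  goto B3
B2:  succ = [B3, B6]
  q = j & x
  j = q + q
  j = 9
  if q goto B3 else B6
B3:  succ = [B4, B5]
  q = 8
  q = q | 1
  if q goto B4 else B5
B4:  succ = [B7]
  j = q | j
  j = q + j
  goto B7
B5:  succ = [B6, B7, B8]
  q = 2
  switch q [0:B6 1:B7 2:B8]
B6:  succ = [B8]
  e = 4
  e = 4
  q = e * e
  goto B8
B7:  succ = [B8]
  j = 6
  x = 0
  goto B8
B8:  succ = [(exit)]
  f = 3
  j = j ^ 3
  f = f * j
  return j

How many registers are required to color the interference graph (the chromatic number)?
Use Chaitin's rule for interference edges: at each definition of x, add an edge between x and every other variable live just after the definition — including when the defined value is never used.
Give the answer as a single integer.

Answer: 3

Working:
Block summaries:
  B0: def={e,j,x} ue=∅
  B1: def={e,q} ue=∅
  B2: def={j,q} ue={j,x}
  B3: def={q} ue=∅
  B4: def={j} ue={j,q}
  B5: def={q} ue=∅
  B6: def={e,q} ue=∅
  B7: def={j,x} ue=∅
  B8: def={f,j} ue={j}

Live sets:
  B0 li=∅ lo={j,x}
  B1 li={j} lo={j}
  B2 li={j,x} lo={j}
  B3 li={j} lo={j,q}
  B4 li={j,q} lo=∅
  B5 li={j} lo={j}
  B6 li={j} lo={j}
  B7 li=∅ lo={j}
  B8 li={j} lo=∅

Conflict graph:
  e — {j,q,x}
  f — {j}
  j — {e,f,q,x}
  q — {e,j}
  x — {e,j}

Colouring:
  lower bound: {e,j,q} mutually conflict ⇒ χ ≥ 3
  3-colouring: R0={j}  R1={e,f}  R2={q,x}
  χ = 3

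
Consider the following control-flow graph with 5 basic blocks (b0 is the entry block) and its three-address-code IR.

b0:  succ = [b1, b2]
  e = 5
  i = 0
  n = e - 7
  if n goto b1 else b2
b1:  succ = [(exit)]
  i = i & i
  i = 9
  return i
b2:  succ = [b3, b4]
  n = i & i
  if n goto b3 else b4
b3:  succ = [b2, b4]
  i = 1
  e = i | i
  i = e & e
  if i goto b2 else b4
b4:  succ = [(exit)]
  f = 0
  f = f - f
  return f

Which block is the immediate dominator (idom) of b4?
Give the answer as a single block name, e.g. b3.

idom tree: b1←b0 b2←b0 b3←b2 b4←b2
Dom∩ at merges:
  b2: preds {b0,b3}: {b0} ∩ {b0,b2,b3} = {b0}; idom=b0
  b4: preds {b2,b3}: {b0,b2} ∩ {b0,b2,b3} = {b0,b2}; idom=b2

idom(b4) = b2

Answer: b2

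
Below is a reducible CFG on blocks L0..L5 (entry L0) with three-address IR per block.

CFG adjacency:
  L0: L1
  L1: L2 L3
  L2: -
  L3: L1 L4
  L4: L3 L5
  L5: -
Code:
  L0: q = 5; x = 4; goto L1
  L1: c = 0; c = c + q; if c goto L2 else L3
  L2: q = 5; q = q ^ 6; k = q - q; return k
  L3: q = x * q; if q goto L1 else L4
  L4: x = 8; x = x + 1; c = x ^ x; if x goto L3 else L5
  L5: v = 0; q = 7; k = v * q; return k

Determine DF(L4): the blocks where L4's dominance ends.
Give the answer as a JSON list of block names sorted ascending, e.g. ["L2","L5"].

idom tree: L1←L0 L2←L1 L3←L1 L4←L3 L5←L4
Join-block Dom:
  L1: preds {L0,L3}: {L0} ∩ {L0,L1,L3} = {L0}; idom=L0
  L3: preds {L1,L4}: {L0,L1} ∩ {L0,L1,L3,L4} = {L0,L1}; idom=L1

DF derivation:
  L1←L0: walk · to L0
  L1←L3: walk L3→L1 to L0
  L3←L1: walk · to L1
  L3←L4: walk L4→L3 to L1
  L0: DF=∅
  L1: DF={L1}
  L2: DF=∅
  L3: DF={L1,L3}
  L4: DF={L3}
  L5: DF=∅

DF(L4) = ["L3"]

Answer: ["L3"]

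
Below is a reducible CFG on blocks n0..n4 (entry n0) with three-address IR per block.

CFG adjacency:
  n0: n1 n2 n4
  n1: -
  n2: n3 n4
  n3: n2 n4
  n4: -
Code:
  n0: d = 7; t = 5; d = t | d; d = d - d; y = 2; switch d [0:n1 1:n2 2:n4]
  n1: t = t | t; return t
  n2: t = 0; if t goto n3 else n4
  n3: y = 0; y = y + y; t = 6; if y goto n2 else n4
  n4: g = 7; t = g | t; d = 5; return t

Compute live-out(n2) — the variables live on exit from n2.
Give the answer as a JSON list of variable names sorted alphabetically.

Answer: ["t"]

Analysis:
Block summaries:
  n0: def={d,t,y} ue=∅
  n1: def={t} ue={t}
  n2: def={t} ue=∅
  n3: def={t,y} ue=∅
  n4: def={d,g,t} ue={t}

Liveness:
  n0 li=∅ lo={t}
  n1 li={t} lo=∅
  n2 li=∅ lo={t}
  n3 li=∅ lo={t}
  n4 li={t} lo=∅

live-out(n2) = ["t"]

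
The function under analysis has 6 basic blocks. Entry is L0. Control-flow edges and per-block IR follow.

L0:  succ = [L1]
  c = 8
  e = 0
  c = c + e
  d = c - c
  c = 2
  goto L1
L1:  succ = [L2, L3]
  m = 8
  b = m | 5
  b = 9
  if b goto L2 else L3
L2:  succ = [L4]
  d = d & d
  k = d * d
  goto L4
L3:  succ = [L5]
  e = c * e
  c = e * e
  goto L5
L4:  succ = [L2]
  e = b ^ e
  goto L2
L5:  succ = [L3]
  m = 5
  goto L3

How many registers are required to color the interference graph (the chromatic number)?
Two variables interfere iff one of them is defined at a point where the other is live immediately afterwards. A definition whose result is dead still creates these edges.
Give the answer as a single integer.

Answer: 4

Working:
Per-block:
  L0: def={c,d,e} ue=∅
  L1: def={b,m} ue=∅
  L2: def={d,k} ue={d}
  L3: def={c,e} ue={c,e}
  L4: def={e} ue={b,e}
  L5: def={m} ue=∅

Backward fixpoint:
  live L0: ∅→{c,d,e}
  live L1: {c,d,e}→{b,c,d,e}
  live L2: {b,d,e}→{b,d,e}
  live L3: {c,e}→{c,e}
  live L4: {b,d,e}→{b,d,e}
  live L5: {c,e}→{c,e}

Interference:
  b↔{c,d,e,k}
  c↔{b,d,e,m}
  d↔{b,c,e,k,m}
  e↔{b,c,d,k,m}
  k↔{b,d,e}
  m↔{c,d,e}

Chromatic number:
  lower bound: {b,c,d,e} mutually conflict ⇒ χ ≥ 4
  assign b→r2 c→r3 d→r0 e→r1 k→r3 m→r2 — no edge inside a register ⇒ χ ≤ 4
  χ = 4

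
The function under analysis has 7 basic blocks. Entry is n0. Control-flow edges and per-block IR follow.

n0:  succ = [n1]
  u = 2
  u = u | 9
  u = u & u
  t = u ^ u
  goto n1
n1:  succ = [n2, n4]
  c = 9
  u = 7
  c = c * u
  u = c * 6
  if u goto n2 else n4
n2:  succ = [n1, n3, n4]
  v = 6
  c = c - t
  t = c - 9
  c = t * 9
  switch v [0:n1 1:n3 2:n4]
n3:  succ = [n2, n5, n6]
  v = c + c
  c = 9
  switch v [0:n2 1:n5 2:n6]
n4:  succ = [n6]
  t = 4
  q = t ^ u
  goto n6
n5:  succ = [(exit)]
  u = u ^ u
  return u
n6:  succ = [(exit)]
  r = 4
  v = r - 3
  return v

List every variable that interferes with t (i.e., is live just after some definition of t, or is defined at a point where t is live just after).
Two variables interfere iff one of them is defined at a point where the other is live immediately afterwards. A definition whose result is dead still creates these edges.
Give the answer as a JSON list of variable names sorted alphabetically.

def/use:
  n0: def={t,u} ue=∅
  n1: def={c,u} ue=∅
  n2: def={c,t,v} ue={c,t}
  n3: def={c,v} ue={c}
  n4: def={q,t} ue={u}
  n5: def={u} ue={u}
  n6: def={r,v} ue=∅

Live sets:
  live n0: ∅→{t}
  live n1: {t}→{c,t,u}
  live n2: {c,t,u}→{c,t,u}
  live n3: {c,t,u}→{c,t,u}
  live n4: {u}→∅
  live n5: {u}→∅
  live n6: ∅→∅

Conflict graph:
  c↔{t,u,v}
  q↔∅
  r↔∅
  t↔{c,u,v}
  u↔{c,t,v}
  v↔{c,t,u}

N(t) = ["c", "u", "v"]

Answer: ["c", "u", "v"]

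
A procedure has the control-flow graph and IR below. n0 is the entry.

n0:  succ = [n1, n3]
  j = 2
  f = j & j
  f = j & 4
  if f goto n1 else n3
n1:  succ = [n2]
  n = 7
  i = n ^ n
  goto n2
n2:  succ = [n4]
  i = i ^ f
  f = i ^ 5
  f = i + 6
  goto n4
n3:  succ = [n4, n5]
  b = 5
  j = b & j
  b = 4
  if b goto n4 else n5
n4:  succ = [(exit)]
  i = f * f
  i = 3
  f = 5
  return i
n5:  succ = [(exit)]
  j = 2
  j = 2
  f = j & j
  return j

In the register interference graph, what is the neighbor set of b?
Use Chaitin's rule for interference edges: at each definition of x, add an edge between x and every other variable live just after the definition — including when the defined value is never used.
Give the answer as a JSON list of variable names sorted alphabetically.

Block summaries:
  n0: def={f,j} ue=∅
  n1: def={i,n} ue=∅
  n2: def={f,i} ue={f,i}
  n3: def={b,j} ue={j}
  n4: def={f,i} ue={f}
  n5: def={f,j} ue=∅

Liveness:
  n0 li=∅ lo={f,j}
  n1 li={f} lo={f,i}
  n2 li={f,i} lo={f}
  n3 li={f,j} lo={f}
  n4 li={f} lo=∅
  n5 li=∅ lo=∅

Interference:
  b — {f,j}
  f — {b,i,j,n}
  i — {f}
  j — {b,f}
  n — {f}

N(b) = ["f", "j"]

Answer: ["f", "j"]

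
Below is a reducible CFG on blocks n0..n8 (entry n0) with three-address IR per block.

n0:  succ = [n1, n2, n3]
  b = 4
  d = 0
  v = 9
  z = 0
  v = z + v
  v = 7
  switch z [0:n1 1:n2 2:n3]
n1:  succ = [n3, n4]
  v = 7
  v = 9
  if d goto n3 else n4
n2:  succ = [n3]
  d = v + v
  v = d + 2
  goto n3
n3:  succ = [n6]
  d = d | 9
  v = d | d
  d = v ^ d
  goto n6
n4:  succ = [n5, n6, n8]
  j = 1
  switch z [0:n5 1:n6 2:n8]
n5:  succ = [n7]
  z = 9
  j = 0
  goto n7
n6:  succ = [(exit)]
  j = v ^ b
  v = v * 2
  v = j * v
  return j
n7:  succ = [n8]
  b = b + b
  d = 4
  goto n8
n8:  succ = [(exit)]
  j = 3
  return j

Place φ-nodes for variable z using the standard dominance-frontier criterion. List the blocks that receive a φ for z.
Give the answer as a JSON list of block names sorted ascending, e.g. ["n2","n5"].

idom tree: n1←n0 n2←n0 n3←n0 n4←n1 n5←n4 n6←n0 n7←n5 n8←n4
Dom∩ at merges:
  n3: preds {n0,n1,n2}: {n0} ∩ {n0,n1} ∩ {n0,n2} = {n0}; idom=n0
  n6: preds {n3,n4}: {n0,n3} ∩ {n0,n1,n4} = {n0}; idom=n0
  n8: preds {n4,n7}: {n0,n1,n4} ∩ {n0,n1,n4,n5,n7} = {n0,n1,n4}; idom=n4

DF walk-up:
  join n3 pred n0: · stop@n0
  join n3 pred n1: n1 stop@n0
  join n3 pred n2: n2 stop@n0
  join n6 pred n3: n3 stop@n0
  join n6 pred n4: n4→n1 stop@n0
  join n8 pred n4: · stop@n4
  join n8 pred n7: n7→n5 stop@n4
  DF(n0)=∅
  DF(n1)={n3,n6}
  DF(n2)={n3}
  DF(n3)={n6}
  DF(n4)={n6}
  DF(n5)={n8}
  DF(n6)=∅
  DF(n7)={n8}
  DF(n8)=∅

φ for z: defs {n0,n5}
  DF⁺ = {n8}

Answer: ["n8"]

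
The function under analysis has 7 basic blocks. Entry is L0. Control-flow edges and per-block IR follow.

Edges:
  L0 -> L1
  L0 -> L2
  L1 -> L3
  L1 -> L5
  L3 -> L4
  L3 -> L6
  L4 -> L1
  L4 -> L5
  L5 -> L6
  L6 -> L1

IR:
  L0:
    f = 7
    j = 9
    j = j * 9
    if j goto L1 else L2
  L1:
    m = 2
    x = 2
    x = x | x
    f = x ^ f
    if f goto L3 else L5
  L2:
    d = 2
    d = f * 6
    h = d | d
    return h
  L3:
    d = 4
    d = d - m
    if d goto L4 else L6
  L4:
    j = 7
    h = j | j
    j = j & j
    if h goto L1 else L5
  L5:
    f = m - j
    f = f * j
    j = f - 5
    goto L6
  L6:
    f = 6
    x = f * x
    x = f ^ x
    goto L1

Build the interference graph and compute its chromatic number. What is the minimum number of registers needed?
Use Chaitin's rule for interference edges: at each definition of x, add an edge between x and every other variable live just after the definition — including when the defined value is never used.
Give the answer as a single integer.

def/use:
  L0 def {f,j} use ∅
  L1 def {f,m,x} use {f}
  L2 def {d,h} use {f}
  L3 def {d} use {m}
  L4 def {h,j} use ∅
  L5 def {f,j} use {j,m}
  L6 def {f,x} use {x}

Live sets:
  L0: in=∅ out={f,j}
  L1: in={f,j} out={f,j,m,x}
  L2: in={f} out=∅
  L3: in={f,j,m,x} out={f,j,m,x}
  L4: in={f,m,x} out={f,j,m,x}
  L5: in={j,m,x} out={j,x}
  L6: in={j,x} out={f,j}

Interfere edges:
  d — {f,j,m,x}
  f — {d,h,j,m,x}
  h — {f,j,m,x}
  j — {d,f,h,m,x}
  m — {d,f,h,j,x}
  x — {d,f,h,j,m}

Chromatic number:
  lower bound: {d,f,j,m,x} mutually conflict ⇒ χ ≥ 5
  assign d→c4 f→c0 h→c4 j→c1 m→c2 x→c3 — no edge inside a register ⇒ χ ≤ 5
  χ = 5

Answer: 5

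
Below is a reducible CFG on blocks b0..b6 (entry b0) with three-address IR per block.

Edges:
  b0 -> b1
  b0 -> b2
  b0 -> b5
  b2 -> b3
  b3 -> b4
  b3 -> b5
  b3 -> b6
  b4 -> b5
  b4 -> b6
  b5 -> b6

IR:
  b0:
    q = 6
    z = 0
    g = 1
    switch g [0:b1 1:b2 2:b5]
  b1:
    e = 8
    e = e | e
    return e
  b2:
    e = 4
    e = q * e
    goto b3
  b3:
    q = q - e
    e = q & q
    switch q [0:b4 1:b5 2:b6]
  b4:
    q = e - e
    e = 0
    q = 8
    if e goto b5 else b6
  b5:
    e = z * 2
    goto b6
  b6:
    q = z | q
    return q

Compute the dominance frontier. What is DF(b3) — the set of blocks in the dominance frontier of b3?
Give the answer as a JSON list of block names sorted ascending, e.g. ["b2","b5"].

Answer: ["b5", "b6"]

Working:
idom tree: b1←b0 b2←b0 b3←b2 b4←b3 b5←b0 b6←b0
Dom at joins:
  b5: preds {b0,b3,b4}: {b0} ∩ {b0,b2,b3} ∩ {b0,b2,b3,b4} = {b0}; idom=b0
  b6: preds {b3,b4,b5}: {b0,b2,b3} ∩ {b0,b2,b3,b4} ∩ {b0,b5} = {b0}; idom=b0

Frontier:
  b5←b0: walk · to b0
  b5←b3: walk b3→b2 to b0
  b5←b4: walk b4→b3→b2 to b0
  b6←b3: walk b3→b2 to b0
  b6←b4: walk b4→b3→b2 to b0
  b6←b5: walk b5 to b0
  b0 → ∅
  b1 → ∅
  b2 → {b5,b6}
  b3 → {b5,b6}
  b4 → {b5,b6}
  b5 → {b6}
  b6 → ∅

DF(b3) = ["b5", "b6"]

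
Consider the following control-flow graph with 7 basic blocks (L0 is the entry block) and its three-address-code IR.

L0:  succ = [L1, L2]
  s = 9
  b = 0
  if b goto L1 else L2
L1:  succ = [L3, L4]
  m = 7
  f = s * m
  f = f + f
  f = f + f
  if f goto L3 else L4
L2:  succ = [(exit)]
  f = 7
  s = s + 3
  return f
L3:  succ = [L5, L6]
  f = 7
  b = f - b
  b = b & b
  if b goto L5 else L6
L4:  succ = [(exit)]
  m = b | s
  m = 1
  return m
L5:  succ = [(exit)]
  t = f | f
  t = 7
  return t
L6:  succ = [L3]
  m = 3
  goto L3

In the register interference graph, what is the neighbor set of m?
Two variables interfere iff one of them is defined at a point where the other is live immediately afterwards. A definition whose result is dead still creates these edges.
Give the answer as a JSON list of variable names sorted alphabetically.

Answer: ["b", "s"]

Working:
Block summaries:
  L0: def={b,s} ue=∅
  L1: def={f,m} ue={s}
  L2: def={f,s} ue={s}
  L3: def={b,f} ue={b}
  L4: def={m} ue={b,s}
  L5: def={t} ue={f}
  L6: def={m} ue=∅

Liveness:
  L0 li=∅ lo={b,s}
  L1 li={b,s} lo={b,s}
  L2 li={s} lo=∅
  L3 li={b} lo={b,f}
  L4 li={b,s} lo=∅
  L5 li={f} lo=∅
  L6 li={b} lo={b}

Interfere edges:
  b: {f,m,s}
  f: {b,s}
  m: {b,s}
  s: {b,f,m}
  t: ∅

N(m) = ["b", "s"]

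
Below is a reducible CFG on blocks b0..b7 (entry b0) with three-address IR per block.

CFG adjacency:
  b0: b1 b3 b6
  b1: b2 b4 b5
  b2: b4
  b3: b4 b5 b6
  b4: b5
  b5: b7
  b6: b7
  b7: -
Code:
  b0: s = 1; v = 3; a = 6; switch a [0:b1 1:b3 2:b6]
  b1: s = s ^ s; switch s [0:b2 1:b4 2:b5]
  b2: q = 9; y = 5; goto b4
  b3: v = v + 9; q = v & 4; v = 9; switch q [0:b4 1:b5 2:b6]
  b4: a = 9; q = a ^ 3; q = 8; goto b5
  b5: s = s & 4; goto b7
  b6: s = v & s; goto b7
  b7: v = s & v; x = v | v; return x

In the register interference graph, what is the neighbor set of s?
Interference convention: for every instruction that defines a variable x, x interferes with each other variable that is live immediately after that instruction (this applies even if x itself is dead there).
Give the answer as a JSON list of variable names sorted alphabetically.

Answer: ["a", "q", "v", "y"]

Working:
Per-block:
  b0: {a,s,v} / ∅
  b1: {s} / {s}
  b2: {q,y} / ∅
  b3: {q,v} / {v}
  b4: {a,q} / ∅
  b5: {s} / {s}
  b6: {s} / {s,v}
  b7: {v,x} / {s,v}

Backward fixpoint:
  b0 li=∅ lo={s,v}
  b1 li={s,v} lo={s,v}
  b2 li={s,v} lo={s,v}
  b3 li={s,v} lo={s,v}
  b4 li={s,v} lo={s,v}
  b5 li={s,v} lo={s,v}
  b6 li={s,v} lo={s,v}
  b7 li={s,v} lo=∅

Interfere edges:
  a — {s,v}
  q — {s,v}
  s — {a,q,v,y}
  v — {a,q,s,y}
  x — ∅
  y — {s,v}

N(s) = ["a", "q", "v", "y"]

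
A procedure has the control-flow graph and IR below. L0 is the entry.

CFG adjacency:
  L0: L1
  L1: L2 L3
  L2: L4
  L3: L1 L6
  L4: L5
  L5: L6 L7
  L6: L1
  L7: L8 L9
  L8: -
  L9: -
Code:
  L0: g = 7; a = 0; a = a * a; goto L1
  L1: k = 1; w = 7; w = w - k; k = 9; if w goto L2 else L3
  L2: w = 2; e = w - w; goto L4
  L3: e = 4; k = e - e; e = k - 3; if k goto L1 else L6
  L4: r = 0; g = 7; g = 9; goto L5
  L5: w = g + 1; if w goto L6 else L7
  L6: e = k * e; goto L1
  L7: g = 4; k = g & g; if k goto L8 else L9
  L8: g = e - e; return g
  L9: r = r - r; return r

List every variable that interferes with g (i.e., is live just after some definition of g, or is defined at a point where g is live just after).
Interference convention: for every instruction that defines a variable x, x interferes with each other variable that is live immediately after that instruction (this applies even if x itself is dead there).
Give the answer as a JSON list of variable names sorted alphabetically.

Per-block:
  L0 def {a,g} use ∅
  L1 def {k,w} use ∅
  L2 def {e,w} use ∅
  L3 def {e,k} use ∅
  L4 def {g,r} use ∅
  L5 def {w} use {g}
  L6 def {e} use {e,k}
  L7 def {g,k} use ∅
  L8 def {g} use {e}
  L9 def {r} use {r}

Liveness:
  L0: in=∅ out=∅
  L1: in=∅ out={k}
  L2: in={k} out={e,k}
  L3: in=∅ out={e,k}
  L4: in={e,k} out={e,g,k,r}
  L5: in={e,g,k,r} out={e,k,r}
  L6: in={e,k} out=∅
  L7: in={e,r} out={e,r}
  L8: in={e} out=∅
  L9: in={r} out=∅

Conflict graph:
  a↔∅
  e↔{g,k,r,w}
  g↔{e,k,r}
  k↔{e,g,r,w}
  r↔{e,g,k,w}
  w↔{e,k,r}

N(g) = ["e", "k", "r"]

Answer: ["e", "k", "r"]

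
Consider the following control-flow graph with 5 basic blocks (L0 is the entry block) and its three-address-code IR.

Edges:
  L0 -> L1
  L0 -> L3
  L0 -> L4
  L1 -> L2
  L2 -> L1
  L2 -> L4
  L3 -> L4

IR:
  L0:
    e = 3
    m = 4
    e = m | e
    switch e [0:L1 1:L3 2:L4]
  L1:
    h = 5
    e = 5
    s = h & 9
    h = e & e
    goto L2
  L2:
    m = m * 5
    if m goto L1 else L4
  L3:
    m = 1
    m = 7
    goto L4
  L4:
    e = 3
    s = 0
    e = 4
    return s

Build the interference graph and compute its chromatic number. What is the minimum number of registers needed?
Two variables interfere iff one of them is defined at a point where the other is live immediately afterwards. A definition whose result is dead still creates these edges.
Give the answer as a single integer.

Per-block:
  L0 def {e,m} use ∅
  L1 def {e,h,s} use ∅
  L2 def {m} use {m}
  L3 def {m} use ∅
  L4 def {e,s} use ∅

Backward fixpoint:
  L0: in=∅ out={m}
  L1: in={m} out={m}
  L2: in={m} out={m}
  L3: in=∅ out=∅
  L4: in=∅ out=∅

Interfere edges:
  e: {h,m,s}
  h: {e,m}
  m: {e,h,s}
  s: {e,m}

Chromatic number:
  lower bound: {e,h,m} mutually conflict ⇒ χ ≥ 3
  3-colouring: R0={e}  R1={m}  R2={h,s}
  χ = 3

Answer: 3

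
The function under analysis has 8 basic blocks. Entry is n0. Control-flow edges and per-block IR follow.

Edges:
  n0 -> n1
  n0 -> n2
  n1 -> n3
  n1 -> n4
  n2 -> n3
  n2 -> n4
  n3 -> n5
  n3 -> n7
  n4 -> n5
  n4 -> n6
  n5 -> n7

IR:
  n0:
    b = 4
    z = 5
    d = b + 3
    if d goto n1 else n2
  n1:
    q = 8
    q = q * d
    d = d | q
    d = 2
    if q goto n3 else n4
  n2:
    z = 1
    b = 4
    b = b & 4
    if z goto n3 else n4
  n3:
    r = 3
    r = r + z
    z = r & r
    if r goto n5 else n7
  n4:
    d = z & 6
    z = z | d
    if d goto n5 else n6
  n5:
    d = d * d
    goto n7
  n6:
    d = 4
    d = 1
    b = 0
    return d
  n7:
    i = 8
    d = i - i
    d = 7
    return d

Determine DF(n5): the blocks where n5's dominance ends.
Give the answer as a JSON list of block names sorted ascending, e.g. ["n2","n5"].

Answer: ["n7"]

Working:
idom tree: n1←n0 n2←n0 n3←n0 n4←n0 n5←n0 n6←n4 n7←n0
Dom∩ at merges:
  n3: preds {n1,n2}: {n0,n1} ∩ {n0,n2} = {n0}; idom=n0
  n4: preds {n1,n2}: {n0,n1} ∩ {n0,n2} = {n0}; idom=n0
  n5: preds {n3,n4}: {n0,n3} ∩ {n0,n4} = {n0}; idom=n0
  n7: preds {n3,n5}: {n0,n3} ∩ {n0,n5} = {n0}; idom=n0

DF derivation:
  join n3 pred n1: n1 stop@n0
  join n3 pred n2: n2 stop@n0
  join n4 pred n1: n1 stop@n0
  join n4 pred n2: n2 stop@n0
  join n5 pred n3: n3 stop@n0
  join n5 pred n4: n4 stop@n0
  join n7 pred n3: n3 stop@n0
  join n7 pred n5: n5 stop@n0
  n0: DF=∅
  n1: DF={n3,n4}
  n2: DF={n3,n4}
  n3: DF={n5,n7}
  n4: DF={n5}
  n5: DF={n7}
  n6: DF=∅
  n7: DF=∅

DF(n5) = ["n7"]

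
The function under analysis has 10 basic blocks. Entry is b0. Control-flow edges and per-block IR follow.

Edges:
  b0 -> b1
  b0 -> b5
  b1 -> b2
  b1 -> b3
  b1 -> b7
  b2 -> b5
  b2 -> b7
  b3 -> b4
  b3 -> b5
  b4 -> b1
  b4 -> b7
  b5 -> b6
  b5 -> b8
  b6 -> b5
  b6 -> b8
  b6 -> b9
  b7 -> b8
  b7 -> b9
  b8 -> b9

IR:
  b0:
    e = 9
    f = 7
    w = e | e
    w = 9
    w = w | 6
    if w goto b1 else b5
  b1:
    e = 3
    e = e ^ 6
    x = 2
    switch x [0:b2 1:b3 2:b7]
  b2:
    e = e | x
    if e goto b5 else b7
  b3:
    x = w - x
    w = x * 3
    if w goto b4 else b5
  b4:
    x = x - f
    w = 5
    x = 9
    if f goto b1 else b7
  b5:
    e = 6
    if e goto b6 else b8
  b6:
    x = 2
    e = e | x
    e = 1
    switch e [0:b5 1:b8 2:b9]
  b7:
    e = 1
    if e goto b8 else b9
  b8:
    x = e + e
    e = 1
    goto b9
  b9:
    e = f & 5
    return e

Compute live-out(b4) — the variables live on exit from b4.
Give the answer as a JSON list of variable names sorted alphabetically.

Answer: ["f", "w"]

Working:
Block summaries:
  b0: def={e,f,w} ue=∅
  b1: def={e,x} ue=∅
  b2: def={e} ue={e,x}
  b3: def={w,x} ue={w,x}
  b4: def={w,x} ue={f,x}
  b5: def={e} ue=∅
  b6: def={e,x} ue={e}
  b7: def={e} ue=∅
  b8: def={e,x} ue={e}
  b9: def={e} ue={f}

Live sets:
  b0: in=∅ out={f,w}
  b1: in={f,w} out={e,f,w,x}
  b2: in={e,f,x} out={f}
  b3: in={f,w,x} out={f,x}
  b4: in={f,x} out={f,w}
  b5: in={f} out={e,f}
  b6: in={e,f} out={e,f}
  b7: in={f} out={e,f}
  b8: in={e,f} out={f}
  b9: in={f} out=∅

live-out(b4) = ["f", "w"]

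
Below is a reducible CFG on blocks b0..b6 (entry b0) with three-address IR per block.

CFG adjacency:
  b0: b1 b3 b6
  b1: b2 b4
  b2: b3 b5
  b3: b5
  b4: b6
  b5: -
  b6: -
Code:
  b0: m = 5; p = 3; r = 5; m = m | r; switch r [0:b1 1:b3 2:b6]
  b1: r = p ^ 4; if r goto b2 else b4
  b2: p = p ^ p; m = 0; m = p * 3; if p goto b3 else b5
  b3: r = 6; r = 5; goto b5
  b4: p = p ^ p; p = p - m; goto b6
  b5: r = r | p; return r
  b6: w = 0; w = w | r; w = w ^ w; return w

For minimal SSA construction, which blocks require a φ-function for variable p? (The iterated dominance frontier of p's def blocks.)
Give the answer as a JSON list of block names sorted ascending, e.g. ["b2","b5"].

idom tree: b1←b0 b2←b1 b3←b0 b4←b1 b5←b0 b6←b0
Dom at joins:
  b3: preds {b0,b2}: {b0} ∩ {b0,b1,b2} = {b0}; idom=b0
  b5: preds {b2,b3}: {b0,b1,b2} ∩ {b0,b3} = {b0}; idom=b0
  b6: preds {b0,b4}: {b0} ∩ {b0,b1,b4} = {b0}; idom=b0

Frontier:
  join b3 pred b0: · stop@b0
  join b3 pred b2: b2→b1 stop@b0
  join b5 pred b2: b2→b1 stop@b0
  join b5 pred b3: b3 stop@b0
  join b6 pred b0: · stop@b0
  join b6 pred b4: b4→b1 stop@b0
  b0 → ∅
  b1 → {b3,b5,b6}
  b2 → {b3,b5}
  b3 → {b5}
  b4 → {b6}
  b5 → ∅
  b6 → ∅

φ for p: defs {b0,b2,b4}
  DF⁺ = {b3,b5,b6}

Answer: ["b3", "b5", "b6"]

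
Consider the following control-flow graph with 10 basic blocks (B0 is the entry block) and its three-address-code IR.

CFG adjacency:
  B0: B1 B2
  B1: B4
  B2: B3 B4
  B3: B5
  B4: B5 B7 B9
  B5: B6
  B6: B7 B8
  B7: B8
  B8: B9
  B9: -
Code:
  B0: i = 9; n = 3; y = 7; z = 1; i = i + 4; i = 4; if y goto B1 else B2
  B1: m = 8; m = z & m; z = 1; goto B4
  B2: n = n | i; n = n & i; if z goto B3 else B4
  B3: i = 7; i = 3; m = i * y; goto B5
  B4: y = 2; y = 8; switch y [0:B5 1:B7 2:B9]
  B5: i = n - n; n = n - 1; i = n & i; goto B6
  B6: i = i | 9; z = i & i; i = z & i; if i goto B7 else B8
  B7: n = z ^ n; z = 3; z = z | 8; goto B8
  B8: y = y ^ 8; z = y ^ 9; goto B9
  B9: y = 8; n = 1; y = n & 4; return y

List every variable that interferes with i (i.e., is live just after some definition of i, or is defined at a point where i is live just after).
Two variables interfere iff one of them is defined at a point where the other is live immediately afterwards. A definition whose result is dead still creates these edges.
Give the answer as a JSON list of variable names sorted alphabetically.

Answer: ["n", "y", "z"]

Analysis:
Per-block:
  B0: def={i,n,y,z} ue=∅
  B1: def={m,z} ue={z}
  B2: def={n} ue={i,n,z}
  B3: def={i,m} ue={y}
  B4: def={y} ue=∅
  B5: def={i,n} ue={n}
  B6: def={i,z} ue={i}
  B7: def={n,z} ue={n,z}
  B8: def={y,z} ue={y}
  B9: def={n,y} ue=∅

Backward fixpoint:
  B0: in=∅ out={i,n,y,z}
  B1: in={n,z} out={n,z}
  B2: in={i,n,y,z} out={n,y,z}
  B3: in={n,y} out={n,y}
  B4: in={n,z} out={n,y,z}
  B5: in={n,y} out={i,n,y}
  B6: in={i,n,y} out={n,y,z}
  B7: in={n,y,z} out={y}
  B8: in={y} out=∅
  B9: in=∅ out=∅

Interference:
  i: {n,y,z}
  m: {n,y,z}
  n: {i,m,y,z}
  y: {i,m,n,z}
  z: {i,m,n,y}

N(i) = ["n", "y", "z"]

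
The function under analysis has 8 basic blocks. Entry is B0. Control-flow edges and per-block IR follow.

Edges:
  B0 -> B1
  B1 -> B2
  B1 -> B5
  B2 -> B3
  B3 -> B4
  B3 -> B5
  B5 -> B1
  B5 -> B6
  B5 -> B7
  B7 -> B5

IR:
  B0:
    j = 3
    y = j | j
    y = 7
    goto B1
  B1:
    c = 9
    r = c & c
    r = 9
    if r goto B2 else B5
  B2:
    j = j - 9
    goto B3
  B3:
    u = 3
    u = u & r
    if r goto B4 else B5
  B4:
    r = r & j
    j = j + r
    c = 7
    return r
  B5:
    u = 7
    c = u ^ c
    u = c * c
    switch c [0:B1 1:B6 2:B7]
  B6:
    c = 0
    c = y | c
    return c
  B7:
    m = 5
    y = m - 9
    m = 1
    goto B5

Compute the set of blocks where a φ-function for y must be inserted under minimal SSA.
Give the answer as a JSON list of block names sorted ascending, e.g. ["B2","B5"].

Answer: ["B1", "B5"]

Analysis:
idom tree: B1←B0 B2←B1 B3←B2 B4←B3 B5←B1 B6←B5 B7←B5
Dom at joins:
  B1: preds {B0,B5}: {B0} ∩ {B0,B1,B5} = {B0}; idom=B0
  B5: preds {B1,B3,B7}: {B0,B1} ∩ {B0,B1,B2,B3} ∩ {B0,B1,B5,B7} = {B0,B1}; idom=B1

DF walk-up:
  B1←B0: walk · to B0
  B1←B5: walk B5→B1 to B0
  B5←B1: walk · to B1
  B5←B3: walk B3→B2 to B1
  B5←B7: walk B7→B5 to B1
  DF(B0)=∅
  DF(B1)={B1}
  DF(B2)={B5}
  DF(B3)={B5}
  DF(B4)=∅
  DF(B5)={B1,B5}
  DF(B6)=∅
  DF(B7)={B5}

φ for y: defs {B0,B7}
  DF⁺ = {B1,B5}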